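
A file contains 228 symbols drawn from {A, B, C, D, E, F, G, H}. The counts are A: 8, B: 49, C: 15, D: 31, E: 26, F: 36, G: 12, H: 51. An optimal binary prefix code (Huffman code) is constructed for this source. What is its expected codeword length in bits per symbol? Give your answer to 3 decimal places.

2.803 bits/symbol

Probabilities are the counts divided by 228.
Repeatedly combine the two least-probable nodes; the expected code length is the sum of the merged weights.
merge 2/57 + 1/19 → 5/57
merge 5/76 + 5/57 → 35/228
merge 13/114 + 31/228 → 1/4
merge 35/228 + 3/19 → 71/228
merge 49/228 + 17/76 → 25/57
merge 1/4 + 71/228 → 32/57
merge 25/57 + 32/57 → 1
L = 5/57 + 35/228 + 1/4 + 71/228 + 25/57 + 32/57 + 1 = 213/76 ≈ 2.803 bits/symbol.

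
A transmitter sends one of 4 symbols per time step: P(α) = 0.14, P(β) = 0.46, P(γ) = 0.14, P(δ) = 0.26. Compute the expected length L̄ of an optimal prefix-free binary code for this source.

Repeatedly combine the two least-probable nodes; the expected code length is the sum of the merged weights.
merge 7/50 + 7/50 → 7/25
merge 13/50 + 7/25 → 27/50
merge 23/50 + 27/50 → 1
L = 7/25 + 27/50 + 1 = 91/50 = 1.82 bits/symbol.

1.82 bits/symbol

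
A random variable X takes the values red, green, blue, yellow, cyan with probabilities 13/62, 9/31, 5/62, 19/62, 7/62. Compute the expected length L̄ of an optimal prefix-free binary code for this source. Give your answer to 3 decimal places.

Repeatedly combine the two least-probable nodes; the expected code length is the sum of the merged weights.
merge 5/62 + 7/62 → 6/31
merge 6/31 + 13/62 → 25/62
merge 9/31 + 19/62 → 37/62
merge 25/62 + 37/62 → 1
L = 6/31 + 25/62 + 37/62 + 1 = 68/31 ≈ 2.194 bits/symbol.

2.194 bits/symbol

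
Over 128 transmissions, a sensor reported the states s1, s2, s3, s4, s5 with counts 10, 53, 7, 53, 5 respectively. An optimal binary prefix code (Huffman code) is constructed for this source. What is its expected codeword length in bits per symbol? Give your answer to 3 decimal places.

Probabilities are the counts divided by 128.
Repeatedly combine the two least-probable nodes; the expected code length is the sum of the merged weights.
merge 5/128 + 7/128 → 3/32
merge 5/64 + 3/32 → 11/64
merge 11/64 + 53/128 → 75/128
merge 53/128 + 75/128 → 1
L = 3/32 + 11/64 + 75/128 + 1 = 237/128 ≈ 1.852 bits/symbol.

1.852 bits/symbol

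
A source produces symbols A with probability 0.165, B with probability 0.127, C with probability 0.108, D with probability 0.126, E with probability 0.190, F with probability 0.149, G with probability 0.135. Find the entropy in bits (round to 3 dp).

H = −Σ pᵢ log₂ pᵢ.
−0.165·log₂(0.165) = 0.4289
−0.127·log₂(0.127) = 0.3781
−0.108·log₂(0.108) = 0.3468
−0.126·log₂(0.126) = 0.3766
−0.190·log₂(0.190) = 0.4552
−0.149·log₂(0.149) = 0.4092
−0.135·log₂(0.135) = 0.3900
Sum ≈ 2.7848 → 2.785 bits.

2.785 bits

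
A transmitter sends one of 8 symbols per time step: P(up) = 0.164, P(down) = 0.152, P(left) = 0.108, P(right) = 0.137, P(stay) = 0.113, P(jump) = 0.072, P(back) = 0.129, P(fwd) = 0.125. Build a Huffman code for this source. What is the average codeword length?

Repeatedly combine the two least-probable nodes; the expected code length is the sum of the merged weights.
merge 9/125 + 27/250 → 9/50
merge 113/1000 + 1/8 → 119/500
merge 129/1000 + 137/1000 → 133/500
merge 19/125 + 41/250 → 79/250
merge 9/50 + 119/500 → 209/500
merge 133/500 + 79/250 → 291/500
merge 209/500 + 291/500 → 1
L = 9/50 + 119/500 + 133/500 + 79/250 + 209/500 + 291/500 + 1 = 3 bits/symbol.

3 bits/symbol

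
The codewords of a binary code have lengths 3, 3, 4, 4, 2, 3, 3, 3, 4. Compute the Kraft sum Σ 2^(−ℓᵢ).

1.0625

With common denominator 2^4 = 16: Σ 2^(−ℓᵢ) = 2/16 + 2/16 + 1/16 + 1/16 + 4/16 + 2/16 + 2/16 + 2/16 + 1/16 = 17/16 = 1.0625.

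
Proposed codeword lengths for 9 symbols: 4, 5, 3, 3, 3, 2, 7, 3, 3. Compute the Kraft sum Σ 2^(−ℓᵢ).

With common denominator 2^7 = 128: Σ 2^(−ℓᵢ) = 8/128 + 4/128 + 16/128 + 16/128 + 16/128 + 32/128 + 1/128 + 16/128 + 16/128 = 125/128 = 0.9765625.

0.9765625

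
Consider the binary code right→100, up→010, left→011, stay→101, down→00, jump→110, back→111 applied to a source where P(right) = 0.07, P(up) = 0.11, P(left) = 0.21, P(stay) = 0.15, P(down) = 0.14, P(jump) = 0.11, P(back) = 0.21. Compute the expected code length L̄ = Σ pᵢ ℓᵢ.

2.86 bits/symbol

L̄ = Σ pᵢ·ℓᵢ = 0.07·3 + 0.11·3 + 0.21·3 + 0.15·3 + 0.14·2 + 0.11·3 + 0.21·3 = 2.86 bits/symbol.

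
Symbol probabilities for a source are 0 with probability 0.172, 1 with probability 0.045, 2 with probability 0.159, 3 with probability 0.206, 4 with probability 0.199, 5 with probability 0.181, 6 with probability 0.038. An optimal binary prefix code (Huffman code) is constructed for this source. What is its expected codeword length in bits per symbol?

2.678 bits/symbol

Repeatedly combine the two least-probable nodes; the expected code length is the sum of the merged weights.
merge 19/500 + 9/200 → 83/1000
merge 83/1000 + 159/1000 → 121/500
merge 43/250 + 181/1000 → 353/1000
merge 199/1000 + 103/500 → 81/200
merge 121/500 + 353/1000 → 119/200
merge 81/200 + 119/200 → 1
L = 83/1000 + 121/500 + 353/1000 + 81/200 + 119/200 + 1 = 1339/500 = 2.678 bits/symbol.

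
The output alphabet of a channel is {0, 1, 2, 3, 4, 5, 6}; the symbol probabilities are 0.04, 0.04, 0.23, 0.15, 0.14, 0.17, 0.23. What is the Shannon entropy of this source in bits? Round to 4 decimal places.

2.5891 bits

H = −Σ pᵢ log₂ pᵢ.
−0.04·log₂(0.04) = 0.1858
−0.04·log₂(0.04) = 0.1858
−0.23·log₂(0.23) = 0.4877
−0.15·log₂(0.15) = 0.4105
−0.14·log₂(0.14) = 0.3971
−0.17·log₂(0.17) = 0.4346
−0.23·log₂(0.23) = 0.4877
Sum ≈ 2.5891 → 2.5891 bits.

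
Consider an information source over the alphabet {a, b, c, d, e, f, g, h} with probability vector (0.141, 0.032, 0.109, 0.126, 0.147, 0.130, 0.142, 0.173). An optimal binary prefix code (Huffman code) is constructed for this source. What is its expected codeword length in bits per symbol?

2.968 bits/symbol

Repeatedly combine the two least-probable nodes; the expected code length is the sum of the merged weights.
merge 4/125 + 109/1000 → 141/1000
merge 63/500 + 13/100 → 32/125
merge 141/1000 + 141/1000 → 141/500
merge 71/500 + 147/1000 → 289/1000
merge 173/1000 + 32/125 → 429/1000
merge 141/500 + 289/1000 → 571/1000
merge 429/1000 + 571/1000 → 1
L = 141/1000 + 32/125 + 141/500 + 289/1000 + 429/1000 + 571/1000 + 1 = 371/125 = 2.968 bits/symbol.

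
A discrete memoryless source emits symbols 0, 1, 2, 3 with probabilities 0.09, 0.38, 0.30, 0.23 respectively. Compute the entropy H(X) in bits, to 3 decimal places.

H = −Σ pᵢ log₂ pᵢ.
−0.09·log₂(0.09) = 0.3127
−0.38·log₂(0.38) = 0.5305
−0.30·log₂(0.30) = 0.5211
−0.23·log₂(0.23) = 0.4877
Sum ≈ 1.8519 → 1.852 bits.

1.852 bits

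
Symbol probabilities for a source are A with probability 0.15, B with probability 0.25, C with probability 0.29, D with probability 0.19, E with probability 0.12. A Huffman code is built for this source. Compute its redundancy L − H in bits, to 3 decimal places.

Entropy H = −Σ p log₂ p ≈ 2.2507 bits.
Huffman merges: 3/25+3/20→27/100; 19/100+1/4→11/25; 27/100+29/100→14/25; 11/25+14/25→1. L = 227/100 ≈ 2.2700.
L − H = 2.2700 − 2.2507 = 0.019 bits.

0.019 bits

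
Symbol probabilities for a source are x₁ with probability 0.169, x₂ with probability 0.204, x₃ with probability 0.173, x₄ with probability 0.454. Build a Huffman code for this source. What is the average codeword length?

1.888 bits/symbol

Repeatedly combine the two least-probable nodes; the expected code length is the sum of the merged weights.
merge 169/1000 + 173/1000 → 171/500
merge 51/250 + 171/500 → 273/500
merge 227/500 + 273/500 → 1
L = 171/500 + 273/500 + 1 = 236/125 = 1.888 bits/symbol.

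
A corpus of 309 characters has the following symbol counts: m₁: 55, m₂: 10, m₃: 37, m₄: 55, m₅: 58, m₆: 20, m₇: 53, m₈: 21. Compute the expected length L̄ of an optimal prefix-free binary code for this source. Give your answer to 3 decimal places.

Probabilities are the counts divided by 309.
Repeatedly combine the two least-probable nodes; the expected code length is the sum of the merged weights.
merge 10/309 + 20/309 → 10/103
merge 7/103 + 10/103 → 17/103
merge 37/309 + 17/103 → 88/309
merge 53/309 + 55/309 → 36/103
merge 55/309 + 58/309 → 113/309
merge 88/309 + 36/103 → 196/309
merge 113/309 + 196/309 → 1
L = 10/103 + 17/103 + 88/309 + 36/103 + 113/309 + 196/309 + 1 = 895/309 ≈ 2.896 bits/symbol.

2.896 bits/symbol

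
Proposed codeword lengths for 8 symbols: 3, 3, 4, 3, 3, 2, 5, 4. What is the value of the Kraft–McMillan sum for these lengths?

0.90625

With common denominator 2^5 = 32: Σ 2^(−ℓᵢ) = 4/32 + 4/32 + 2/32 + 4/32 + 4/32 + 8/32 + 1/32 + 2/32 = 29/32 = 0.90625.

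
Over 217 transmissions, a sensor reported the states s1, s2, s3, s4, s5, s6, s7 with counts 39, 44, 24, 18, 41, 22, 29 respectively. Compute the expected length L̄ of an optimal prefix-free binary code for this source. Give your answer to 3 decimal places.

Probabilities are the counts divided by 217.
Repeatedly combine the two least-probable nodes; the expected code length is the sum of the merged weights.
merge 18/217 + 22/217 → 40/217
merge 24/217 + 29/217 → 53/217
merge 39/217 + 40/217 → 79/217
merge 41/217 + 44/217 → 85/217
merge 53/217 + 79/217 → 132/217
merge 85/217 + 132/217 → 1
L = 40/217 + 53/217 + 79/217 + 85/217 + 132/217 + 1 = 606/217 ≈ 2.793 bits/symbol.

2.793 bits/symbol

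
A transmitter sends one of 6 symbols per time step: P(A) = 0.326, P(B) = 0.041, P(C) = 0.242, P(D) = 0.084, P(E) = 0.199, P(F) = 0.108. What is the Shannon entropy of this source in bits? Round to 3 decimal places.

H = −Σ pᵢ log₂ pᵢ.
−0.326·log₂(0.326) = 0.5272
−0.041·log₂(0.041) = 0.1889
−0.242·log₂(0.242) = 0.4954
−0.084·log₂(0.084) = 0.3002
−0.199·log₂(0.199) = 0.4635
−0.108·log₂(0.108) = 0.3468
Sum ≈ 2.3219 → 2.322 bits.

2.322 bits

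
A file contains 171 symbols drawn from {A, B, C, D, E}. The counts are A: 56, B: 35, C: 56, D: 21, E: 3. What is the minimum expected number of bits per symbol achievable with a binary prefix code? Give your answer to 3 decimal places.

2.140 bits/symbol

Probabilities are the counts divided by 171.
Repeatedly combine the two least-probable nodes; the expected code length is the sum of the merged weights.
merge 1/57 + 7/57 → 8/57
merge 8/57 + 35/171 → 59/171
merge 56/171 + 56/171 → 112/171
merge 59/171 + 112/171 → 1
L = 8/57 + 59/171 + 112/171 + 1 = 122/57 ≈ 2.140 bits/symbol.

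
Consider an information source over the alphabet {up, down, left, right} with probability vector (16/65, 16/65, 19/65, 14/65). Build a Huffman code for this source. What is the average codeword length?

Repeatedly combine the two least-probable nodes; the expected code length is the sum of the merged weights.
merge 14/65 + 16/65 → 6/13
merge 16/65 + 19/65 → 7/13
merge 6/13 + 7/13 → 1
L = 6/13 + 7/13 + 1 = 2 bits/symbol.

2 bits/symbol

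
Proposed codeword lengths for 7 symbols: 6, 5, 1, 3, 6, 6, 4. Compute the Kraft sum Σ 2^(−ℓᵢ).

With common denominator 2^6 = 64: Σ 2^(−ℓᵢ) = 1/64 + 2/64 + 32/64 + 8/64 + 1/64 + 1/64 + 4/64 = 49/64 = 0.765625.

0.765625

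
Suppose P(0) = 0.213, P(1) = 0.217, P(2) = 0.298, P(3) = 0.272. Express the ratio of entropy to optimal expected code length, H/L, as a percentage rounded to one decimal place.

Entropy H = −Σ p log₂ p ≈ 1.9849 bits.
Huffman merges: 213/1000+217/1000→43/100; 34/125+149/500→57/100; 43/100+57/100→1. L = 2 ≈ 2.0000.
Efficiency = H/L = 1.9849/2.0000 = 99.2%.

99.2%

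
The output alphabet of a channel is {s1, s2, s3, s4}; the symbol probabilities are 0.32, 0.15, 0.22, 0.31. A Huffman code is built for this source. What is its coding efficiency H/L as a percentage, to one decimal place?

97.0%

Entropy H = −Σ p log₂ p ≈ 1.9409 bits.
Huffman merges: 3/20+11/50→37/100; 31/100+8/25→63/100; 37/100+63/100→1. L = 2 ≈ 2.0000.
Efficiency = H/L = 1.9409/2.0000 = 97.0%.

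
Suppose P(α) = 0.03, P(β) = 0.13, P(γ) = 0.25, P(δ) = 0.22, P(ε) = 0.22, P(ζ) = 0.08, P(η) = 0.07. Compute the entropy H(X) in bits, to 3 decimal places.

H = −Σ pᵢ log₂ pᵢ.
−0.03·log₂(0.03) = 0.1518
−0.13·log₂(0.13) = 0.3826
−0.25·log₂(0.25) = 0.5000
−0.22·log₂(0.22) = 0.4806
−0.22·log₂(0.22) = 0.4806
−0.08·log₂(0.08) = 0.2915
−0.07·log₂(0.07) = 0.2686
Sum ≈ 2.5556 → 2.556 bits.

2.556 bits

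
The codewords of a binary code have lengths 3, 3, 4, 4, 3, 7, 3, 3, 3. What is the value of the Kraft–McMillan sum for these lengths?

With common denominator 2^7 = 128: Σ 2^(−ℓᵢ) = 16/128 + 16/128 + 8/128 + 8/128 + 16/128 + 1/128 + 16/128 + 16/128 + 16/128 = 113/128 = 0.8828125.

0.8828125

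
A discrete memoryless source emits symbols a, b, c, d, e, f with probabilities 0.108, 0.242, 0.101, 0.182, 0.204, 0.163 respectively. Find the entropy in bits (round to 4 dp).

H = −Σ pᵢ log₂ pᵢ.
−0.108·log₂(0.108) = 0.3468
−0.242·log₂(0.242) = 0.4954
−0.101·log₂(0.101) = 0.3341
−0.182·log₂(0.182) = 0.4474
−0.204·log₂(0.204) = 0.4678
−0.163·log₂(0.163) = 0.4266
Sum ≈ 2.5180 → 2.5180 bits.

2.5180 bits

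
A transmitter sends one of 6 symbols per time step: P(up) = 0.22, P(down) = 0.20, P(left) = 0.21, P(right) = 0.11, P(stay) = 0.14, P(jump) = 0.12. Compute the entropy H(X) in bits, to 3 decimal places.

H = −Σ pᵢ log₂ pᵢ.
−0.22·log₂(0.22) = 0.4806
−0.20·log₂(0.20) = 0.4644
−0.21·log₂(0.21) = 0.4728
−0.11·log₂(0.11) = 0.3503
−0.14·log₂(0.14) = 0.3971
−0.12·log₂(0.12) = 0.3671
Sum ≈ 2.5322 → 2.532 bits.

2.532 bits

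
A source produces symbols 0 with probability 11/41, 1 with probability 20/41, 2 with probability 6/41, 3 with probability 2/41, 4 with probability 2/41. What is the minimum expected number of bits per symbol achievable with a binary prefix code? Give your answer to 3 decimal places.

Repeatedly combine the two least-probable nodes; the expected code length is the sum of the merged weights.
merge 2/41 + 2/41 → 4/41
merge 4/41 + 6/41 → 10/41
merge 10/41 + 11/41 → 21/41
merge 20/41 + 21/41 → 1
L = 4/41 + 10/41 + 21/41 + 1 = 76/41 ≈ 1.854 bits/symbol.

1.854 bits/symbol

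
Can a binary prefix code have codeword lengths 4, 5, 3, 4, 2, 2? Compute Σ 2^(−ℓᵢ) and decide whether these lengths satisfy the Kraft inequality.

With common denominator 2^5 = 32: Σ 2^(−ℓᵢ) = 2/32 + 1/32 + 4/32 + 2/32 + 8/32 + 8/32 = 25/32 = 0.78125.
Kraft's inequality requires Σ ≤ 1; here Σ = 0.78125 ≤ 1, so such a prefix code exists.

0.78125; yes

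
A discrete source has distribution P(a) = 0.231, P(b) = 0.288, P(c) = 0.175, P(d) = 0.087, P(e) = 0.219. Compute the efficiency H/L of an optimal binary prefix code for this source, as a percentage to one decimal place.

98.7%

Entropy H = −Σ p log₂ p ≈ 2.2319 bits.
Huffman merges: 87/1000+7/40→131/500; 219/1000+231/1000→9/20; 131/500+36/125→11/20; 9/20+11/20→1. L = 1131/500 ≈ 2.2620.
Efficiency = H/L = 2.2319/2.2620 = 98.7%.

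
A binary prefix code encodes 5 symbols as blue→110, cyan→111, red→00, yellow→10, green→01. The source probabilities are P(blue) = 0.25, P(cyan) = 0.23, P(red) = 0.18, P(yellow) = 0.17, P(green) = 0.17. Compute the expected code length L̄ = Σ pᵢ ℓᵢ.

L̄ = Σ pᵢ·ℓᵢ = 0.25·3 + 0.23·3 + 0.18·2 + 0.17·2 + 0.17·2 = 2.48 bits/symbol.

2.48 bits/symbol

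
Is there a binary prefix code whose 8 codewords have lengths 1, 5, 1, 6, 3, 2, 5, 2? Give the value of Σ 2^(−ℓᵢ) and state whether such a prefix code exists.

1.703125; no

With common denominator 2^6 = 64: Σ 2^(−ℓᵢ) = 32/64 + 2/64 + 32/64 + 1/64 + 8/64 + 16/64 + 2/64 + 16/64 = 109/64 = 1.703125.
Kraft's inequality requires Σ ≤ 1; here Σ = 1.703125 > 1, so no such prefix code exists.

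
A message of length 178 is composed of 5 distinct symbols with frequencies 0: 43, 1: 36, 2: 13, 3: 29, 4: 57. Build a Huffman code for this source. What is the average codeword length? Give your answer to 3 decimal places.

2.236 bits/symbol

Probabilities are the counts divided by 178.
Repeatedly combine the two least-probable nodes; the expected code length is the sum of the merged weights.
merge 13/178 + 29/178 → 21/89
merge 18/89 + 21/89 → 39/89
merge 43/178 + 57/178 → 50/89
merge 39/89 + 50/89 → 1
L = 21/89 + 39/89 + 50/89 + 1 = 199/89 ≈ 2.236 bits/symbol.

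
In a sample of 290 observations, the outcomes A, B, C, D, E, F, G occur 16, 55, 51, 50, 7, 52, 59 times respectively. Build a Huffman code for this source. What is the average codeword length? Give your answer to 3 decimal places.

Probabilities are the counts divided by 290.
Repeatedly combine the two least-probable nodes; the expected code length is the sum of the merged weights.
merge 7/290 + 8/145 → 23/290
merge 23/290 + 5/29 → 73/290
merge 51/290 + 26/145 → 103/290
merge 11/58 + 59/290 → 57/145
merge 73/290 + 103/290 → 88/145
merge 57/145 + 88/145 → 1
L = 23/290 + 73/290 + 103/290 + 57/145 + 88/145 + 1 = 779/290 ≈ 2.686 bits/symbol.

2.686 bits/symbol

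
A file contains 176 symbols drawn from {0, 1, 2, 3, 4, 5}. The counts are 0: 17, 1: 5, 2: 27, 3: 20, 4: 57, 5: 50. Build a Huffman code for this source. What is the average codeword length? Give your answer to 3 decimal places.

Probabilities are the counts divided by 176.
Repeatedly combine the two least-probable nodes; the expected code length is the sum of the merged weights.
merge 5/176 + 17/176 → 1/8
merge 5/44 + 1/8 → 21/88
merge 27/176 + 21/88 → 69/176
merge 25/88 + 57/176 → 107/176
merge 69/176 + 107/176 → 1
L = 1/8 + 21/88 + 69/176 + 107/176 + 1 = 26/11 ≈ 2.364 bits/symbol.

2.364 bits/symbol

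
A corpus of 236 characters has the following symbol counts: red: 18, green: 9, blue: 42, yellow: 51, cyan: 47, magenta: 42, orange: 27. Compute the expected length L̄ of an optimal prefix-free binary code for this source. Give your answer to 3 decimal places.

2.699 bits/symbol

Probabilities are the counts divided by 236.
Repeatedly combine the two least-probable nodes; the expected code length is the sum of the merged weights.
merge 9/236 + 9/118 → 27/236
merge 27/236 + 27/236 → 27/118
merge 21/118 + 21/118 → 21/59
merge 47/236 + 51/236 → 49/118
merge 27/118 + 21/59 → 69/118
merge 49/118 + 69/118 → 1
L = 27/236 + 27/118 + 21/59 + 49/118 + 69/118 + 1 = 637/236 ≈ 2.699 bits/symbol.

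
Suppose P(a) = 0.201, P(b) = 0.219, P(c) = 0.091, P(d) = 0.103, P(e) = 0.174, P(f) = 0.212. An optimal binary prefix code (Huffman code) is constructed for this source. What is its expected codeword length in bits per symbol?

Repeatedly combine the two least-probable nodes; the expected code length is the sum of the merged weights.
merge 91/1000 + 103/1000 → 97/500
merge 87/500 + 97/500 → 46/125
merge 201/1000 + 53/250 → 413/1000
merge 219/1000 + 46/125 → 587/1000
merge 413/1000 + 587/1000 → 1
L = 97/500 + 46/125 + 413/1000 + 587/1000 + 1 = 1281/500 = 2.562 bits/symbol.

2.562 bits/symbol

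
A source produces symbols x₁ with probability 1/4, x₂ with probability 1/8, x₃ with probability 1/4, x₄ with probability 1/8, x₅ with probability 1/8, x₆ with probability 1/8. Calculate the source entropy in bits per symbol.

Each probability is a power of 1/2, so log₂(1/p) is an integer.
H = Σ p·log₂(1/p) = 1/4·2 + 1/8·3 + 1/4·2 + 1/8·3 + 1/8·3 + 1/8·3 = 2.5 bits.

2.5 bits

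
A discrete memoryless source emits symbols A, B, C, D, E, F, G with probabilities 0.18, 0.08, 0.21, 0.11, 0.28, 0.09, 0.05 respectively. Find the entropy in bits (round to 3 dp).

2.603 bits

H = −Σ pᵢ log₂ pᵢ.
−0.18·log₂(0.18) = 0.4453
−0.08·log₂(0.08) = 0.2915
−0.21·log₂(0.21) = 0.4728
−0.11·log₂(0.11) = 0.3503
−0.28·log₂(0.28) = 0.5142
−0.09·log₂(0.09) = 0.3127
−0.05·log₂(0.05) = 0.2161
Sum ≈ 2.6029 → 2.603 bits.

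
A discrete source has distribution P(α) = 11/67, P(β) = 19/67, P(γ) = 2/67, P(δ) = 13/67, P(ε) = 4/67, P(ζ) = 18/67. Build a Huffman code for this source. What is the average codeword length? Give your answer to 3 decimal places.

Repeatedly combine the two least-probable nodes; the expected code length is the sum of the merged weights.
merge 2/67 + 4/67 → 6/67
merge 6/67 + 11/67 → 17/67
merge 13/67 + 17/67 → 30/67
merge 18/67 + 19/67 → 37/67
merge 30/67 + 37/67 → 1
L = 6/67 + 17/67 + 30/67 + 37/67 + 1 = 157/67 ≈ 2.343 bits/symbol.

2.343 bits/symbol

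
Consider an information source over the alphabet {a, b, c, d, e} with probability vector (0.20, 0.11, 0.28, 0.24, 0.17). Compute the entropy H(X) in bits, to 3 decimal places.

2.258 bits

H = −Σ pᵢ log₂ pᵢ.
−0.20·log₂(0.20) = 0.4644
−0.11·log₂(0.11) = 0.3503
−0.28·log₂(0.28) = 0.5142
−0.24·log₂(0.24) = 0.4941
−0.17·log₂(0.17) = 0.4346
Sum ≈ 2.2576 → 2.258 bits.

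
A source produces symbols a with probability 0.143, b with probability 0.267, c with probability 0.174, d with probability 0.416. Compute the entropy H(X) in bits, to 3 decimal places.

1.875 bits

H = −Σ pᵢ log₂ pᵢ.
−0.143·log₂(0.143) = 0.4012
−0.267·log₂(0.267) = 0.5087
−0.174·log₂(0.174) = 0.4390
−0.416·log₂(0.416) = 0.5264
Sum ≈ 1.8753 → 1.875 bits.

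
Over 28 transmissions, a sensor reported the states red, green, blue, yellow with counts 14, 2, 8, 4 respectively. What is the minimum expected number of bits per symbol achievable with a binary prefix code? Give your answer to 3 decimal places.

Probabilities are the counts divided by 28.
Repeatedly combine the two least-probable nodes; the expected code length is the sum of the merged weights.
merge 1/14 + 1/7 → 3/14
merge 3/14 + 2/7 → 1/2
merge 1/2 + 1/2 → 1
L = 3/14 + 1/2 + 1 = 12/7 ≈ 1.714 bits/symbol.

1.714 bits/symbol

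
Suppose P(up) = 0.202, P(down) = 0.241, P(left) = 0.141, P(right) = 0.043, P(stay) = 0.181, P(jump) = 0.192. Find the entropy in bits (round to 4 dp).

H = −Σ pᵢ log₂ pᵢ.
−0.202·log₂(0.202) = 0.4661
−0.241·log₂(0.241) = 0.4947
−0.141·log₂(0.141) = 0.3985
−0.043·log₂(0.043) = 0.1952
−0.181·log₂(0.181) = 0.4463
−0.192·log₂(0.192) = 0.4571
Sum ≈ 2.4580 → 2.4580 bits.

2.4580 bits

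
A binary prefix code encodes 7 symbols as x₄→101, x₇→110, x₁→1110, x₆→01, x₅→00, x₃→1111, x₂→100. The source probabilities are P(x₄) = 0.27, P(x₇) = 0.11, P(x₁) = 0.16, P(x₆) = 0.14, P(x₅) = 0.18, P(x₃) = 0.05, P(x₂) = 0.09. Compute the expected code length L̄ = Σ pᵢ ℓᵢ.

2.89 bits/symbol

L̄ = Σ pᵢ·ℓᵢ = 0.27·3 + 0.11·3 + 0.16·4 + 0.14·2 + 0.18·2 + 0.05·4 + 0.09·3 = 2.89 bits/symbol.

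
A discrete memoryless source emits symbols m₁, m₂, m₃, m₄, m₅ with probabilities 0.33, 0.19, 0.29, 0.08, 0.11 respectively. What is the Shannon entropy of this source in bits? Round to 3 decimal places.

H = −Σ pᵢ log₂ pᵢ.
−0.33·log₂(0.33) = 0.5278
−0.19·log₂(0.19) = 0.4552
−0.29·log₂(0.29) = 0.5179
−0.08·log₂(0.08) = 0.2915
−0.11·log₂(0.11) = 0.3503
Sum ≈ 2.1427 → 2.143 bits.

2.143 bits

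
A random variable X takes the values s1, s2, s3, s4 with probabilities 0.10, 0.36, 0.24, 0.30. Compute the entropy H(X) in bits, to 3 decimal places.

1.878 bits

H = −Σ pᵢ log₂ pᵢ.
−0.10·log₂(0.10) = 0.3322
−0.36·log₂(0.36) = 0.5306
−0.24·log₂(0.24) = 0.4941
−0.30·log₂(0.30) = 0.5211
Sum ≈ 1.8780 → 1.878 bits.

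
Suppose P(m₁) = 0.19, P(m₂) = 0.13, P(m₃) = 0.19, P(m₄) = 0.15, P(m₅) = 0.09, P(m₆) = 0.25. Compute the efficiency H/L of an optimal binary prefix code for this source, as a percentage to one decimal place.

Entropy H = −Σ p log₂ p ≈ 2.5163 bits.
Huffman merges: 9/100+13/100→11/50; 3/20+19/100→17/50; 19/100+11/50→41/100; 1/4+17/50→59/100; 41/100+59/100→1. L = 64/25 ≈ 2.5600.
Efficiency = H/L = 2.5163/2.5600 = 98.3%.

98.3%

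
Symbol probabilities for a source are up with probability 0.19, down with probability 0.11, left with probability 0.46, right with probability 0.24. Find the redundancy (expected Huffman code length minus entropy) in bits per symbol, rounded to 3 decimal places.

Entropy H = −Σ p log₂ p ≈ 1.8150 bits.
Huffman merges: 11/100+19/100→3/10; 6/25+3/10→27/50; 23/50+27/50→1. L = 46/25 ≈ 1.8400.
L − H = 1.8400 − 1.8150 = 0.025 bits.

0.025 bits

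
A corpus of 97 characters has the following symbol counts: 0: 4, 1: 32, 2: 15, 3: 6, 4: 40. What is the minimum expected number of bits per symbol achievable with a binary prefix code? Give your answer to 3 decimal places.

1.948 bits/symbol

Probabilities are the counts divided by 97.
Repeatedly combine the two least-probable nodes; the expected code length is the sum of the merged weights.
merge 4/97 + 6/97 → 10/97
merge 10/97 + 15/97 → 25/97
merge 25/97 + 32/97 → 57/97
merge 40/97 + 57/97 → 1
L = 10/97 + 25/97 + 57/97 + 1 = 189/97 ≈ 1.948 bits/symbol.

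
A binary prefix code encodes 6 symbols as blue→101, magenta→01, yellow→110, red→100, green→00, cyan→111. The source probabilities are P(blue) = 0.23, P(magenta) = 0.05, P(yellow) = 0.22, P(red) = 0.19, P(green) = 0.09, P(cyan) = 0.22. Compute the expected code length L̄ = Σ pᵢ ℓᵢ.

L̄ = Σ pᵢ·ℓᵢ = 0.23·3 + 0.05·2 + 0.22·3 + 0.19·3 + 0.09·2 + 0.22·3 = 2.86 bits/symbol.

2.86 bits/symbol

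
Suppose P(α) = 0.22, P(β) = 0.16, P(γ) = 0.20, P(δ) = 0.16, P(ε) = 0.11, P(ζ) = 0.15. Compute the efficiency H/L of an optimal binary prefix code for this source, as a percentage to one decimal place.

98.9%

Entropy H = −Σ p log₂ p ≈ 2.5518 bits.
Huffman merges: 11/100+3/20→13/50; 4/25+4/25→8/25; 1/5+11/50→21/50; 13/50+8/25→29/50; 21/50+29/50→1. L = 129/50 ≈ 2.5800.
Efficiency = H/L = 2.5518/2.5800 = 98.9%.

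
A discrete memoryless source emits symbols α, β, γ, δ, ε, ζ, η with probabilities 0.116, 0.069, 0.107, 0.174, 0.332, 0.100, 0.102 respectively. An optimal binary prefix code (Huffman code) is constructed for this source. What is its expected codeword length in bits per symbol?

Repeatedly combine the two least-probable nodes; the expected code length is the sum of the merged weights.
merge 69/1000 + 1/10 → 169/1000
merge 51/500 + 107/1000 → 209/1000
merge 29/250 + 169/1000 → 57/200
merge 87/500 + 209/1000 → 383/1000
merge 57/200 + 83/250 → 617/1000
merge 383/1000 + 617/1000 → 1
L = 169/1000 + 209/1000 + 57/200 + 383/1000 + 617/1000 + 1 = 2663/1000 = 2.663 bits/symbol.

2.663 bits/symbol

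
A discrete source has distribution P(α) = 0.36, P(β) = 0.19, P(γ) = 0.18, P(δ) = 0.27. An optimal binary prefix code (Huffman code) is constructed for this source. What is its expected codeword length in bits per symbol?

Repeatedly combine the two least-probable nodes; the expected code length is the sum of the merged weights.
merge 9/50 + 19/100 → 37/100
merge 27/100 + 9/25 → 63/100
merge 37/100 + 63/100 → 1
L = 37/100 + 63/100 + 1 = 2 bits/symbol.

2 bits/symbol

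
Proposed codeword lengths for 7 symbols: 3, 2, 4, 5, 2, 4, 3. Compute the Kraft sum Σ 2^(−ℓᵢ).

With common denominator 2^5 = 32: Σ 2^(−ℓᵢ) = 4/32 + 8/32 + 2/32 + 1/32 + 8/32 + 2/32 + 4/32 = 29/32 = 0.90625.

0.90625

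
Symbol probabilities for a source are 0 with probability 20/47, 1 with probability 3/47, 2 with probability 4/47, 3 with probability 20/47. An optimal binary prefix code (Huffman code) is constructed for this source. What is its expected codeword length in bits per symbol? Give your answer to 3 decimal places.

Repeatedly combine the two least-probable nodes; the expected code length is the sum of the merged weights.
merge 3/47 + 4/47 → 7/47
merge 7/47 + 20/47 → 27/47
merge 20/47 + 27/47 → 1
L = 7/47 + 27/47 + 1 = 81/47 ≈ 1.723 bits/symbol.

1.723 bits/symbol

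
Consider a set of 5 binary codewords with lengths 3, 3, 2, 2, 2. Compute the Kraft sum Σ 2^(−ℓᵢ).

1

With common denominator 2^3 = 8: Σ 2^(−ℓᵢ) = 1/8 + 1/8 + 2/8 + 2/8 + 2/8 = 8/8 = 1.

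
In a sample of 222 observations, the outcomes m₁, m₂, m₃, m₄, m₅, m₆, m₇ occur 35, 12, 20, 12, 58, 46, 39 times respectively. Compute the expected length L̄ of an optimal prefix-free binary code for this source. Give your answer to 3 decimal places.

Probabilities are the counts divided by 222.
Repeatedly combine the two least-probable nodes; the expected code length is the sum of the merged weights.
merge 2/37 + 2/37 → 4/37
merge 10/111 + 4/37 → 22/111
merge 35/222 + 13/74 → 1/3
merge 22/111 + 23/111 → 15/37
merge 29/111 + 1/3 → 22/37
merge 15/37 + 22/37 → 1
L = 4/37 + 22/111 + 1/3 + 15/37 + 22/37 + 1 = 293/111 ≈ 2.640 bits/symbol.

2.640 bits/symbol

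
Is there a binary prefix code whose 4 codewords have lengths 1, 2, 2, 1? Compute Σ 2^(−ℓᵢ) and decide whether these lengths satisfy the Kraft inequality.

1.5; no

With common denominator 2^2 = 4: Σ 2^(−ℓᵢ) = 2/4 + 1/4 + 1/4 + 2/4 = 6/4 = 1.5.
Kraft's inequality requires Σ ≤ 1; here Σ = 1.5 > 1, so no such prefix code exists.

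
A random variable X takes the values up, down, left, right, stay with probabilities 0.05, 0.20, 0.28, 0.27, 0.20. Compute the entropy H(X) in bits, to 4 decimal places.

2.1691 bits

H = −Σ pᵢ log₂ pᵢ.
−0.05·log₂(0.05) = 0.2161
−0.20·log₂(0.20) = 0.4644
−0.28·log₂(0.28) = 0.5142
−0.27·log₂(0.27) = 0.5100
−0.20·log₂(0.20) = 0.4644
Sum ≈ 2.1691 → 2.1691 bits.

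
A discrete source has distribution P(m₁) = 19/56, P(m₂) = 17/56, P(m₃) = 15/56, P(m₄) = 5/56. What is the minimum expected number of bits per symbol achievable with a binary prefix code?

Repeatedly combine the two least-probable nodes; the expected code length is the sum of the merged weights.
merge 5/56 + 15/56 → 5/14
merge 17/56 + 19/56 → 9/14
merge 5/14 + 9/14 → 1
L = 5/14 + 9/14 + 1 = 2 bits/symbol.

2 bits/symbol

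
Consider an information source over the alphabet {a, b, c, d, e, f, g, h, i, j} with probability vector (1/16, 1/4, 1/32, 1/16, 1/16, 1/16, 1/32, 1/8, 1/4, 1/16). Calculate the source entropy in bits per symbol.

Each probability is a power of 1/2, so log₂(1/p) is an integer.
H = Σ p·log₂(1/p) = 1/16·4 + 1/4·2 + 1/32·5 + 1/16·4 + 1/16·4 + 1/16·4 + 1/32·5 + 1/8·3 + 1/4·2 + 1/16·4 = 2.9375 bits.

2.9375 bits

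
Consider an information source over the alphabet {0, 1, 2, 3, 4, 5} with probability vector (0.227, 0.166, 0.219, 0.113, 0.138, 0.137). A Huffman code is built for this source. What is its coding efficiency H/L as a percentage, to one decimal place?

99.4%

Entropy H = −Σ p log₂ p ≈ 2.5381 bits.
Huffman merges: 113/1000+137/1000→1/4; 69/500+83/500→38/125; 219/1000+227/1000→223/500; 1/4+38/125→277/500; 223/500+277/500→1. L = 1277/500 ≈ 2.5540.
Efficiency = H/L = 2.5381/2.5540 = 99.4%.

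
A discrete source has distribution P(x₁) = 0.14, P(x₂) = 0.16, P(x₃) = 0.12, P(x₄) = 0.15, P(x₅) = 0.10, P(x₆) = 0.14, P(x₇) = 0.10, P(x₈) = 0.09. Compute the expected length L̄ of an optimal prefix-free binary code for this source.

3 bits/symbol

Repeatedly combine the two least-probable nodes; the expected code length is the sum of the merged weights.
merge 9/100 + 1/10 → 19/100
merge 1/10 + 3/25 → 11/50
merge 7/50 + 7/50 → 7/25
merge 3/20 + 4/25 → 31/100
merge 19/100 + 11/50 → 41/100
merge 7/25 + 31/100 → 59/100
merge 41/100 + 59/100 → 1
L = 19/100 + 11/50 + 7/25 + 31/100 + 41/100 + 59/100 + 1 = 3 bits/symbol.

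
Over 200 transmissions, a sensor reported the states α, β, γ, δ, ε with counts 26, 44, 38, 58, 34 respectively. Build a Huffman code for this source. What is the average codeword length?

2.3 bits/symbol

Probabilities are the counts divided by 200.
Repeatedly combine the two least-probable nodes; the expected code length is the sum of the merged weights.
merge 13/100 + 17/100 → 3/10
merge 19/100 + 11/50 → 41/100
merge 29/100 + 3/10 → 59/100
merge 41/100 + 59/100 → 1
L = 3/10 + 41/100 + 59/100 + 1 = 23/10 = 2.3 bits/symbol.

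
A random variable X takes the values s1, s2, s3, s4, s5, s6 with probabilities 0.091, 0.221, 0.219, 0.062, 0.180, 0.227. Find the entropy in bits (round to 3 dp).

H = −Σ pᵢ log₂ pᵢ.
−0.091·log₂(0.091) = 0.3147
−0.221·log₂(0.221) = 0.4813
−0.219·log₂(0.219) = 0.4798
−0.062·log₂(0.062) = 0.2487
−0.180·log₂(0.180) = 0.4453
−0.227·log₂(0.227) = 0.4856
Sum ≈ 2.4554 → 2.455 bits.

2.455 bits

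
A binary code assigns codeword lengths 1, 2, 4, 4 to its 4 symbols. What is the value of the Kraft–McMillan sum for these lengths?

0.875

With common denominator 2^4 = 16: Σ 2^(−ℓᵢ) = 8/16 + 4/16 + 1/16 + 1/16 = 14/16 = 0.875.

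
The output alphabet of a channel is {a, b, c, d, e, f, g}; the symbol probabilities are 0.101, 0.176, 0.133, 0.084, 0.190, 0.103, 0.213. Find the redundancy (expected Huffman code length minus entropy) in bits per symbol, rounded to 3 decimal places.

Entropy H = −Σ p log₂ p ≈ 2.7307 bits.
Huffman merges: 21/250+101/1000→37/200; 103/1000+133/1000→59/250; 22/125+37/200→361/1000; 19/100+213/1000→403/1000; 59/250+361/1000→597/1000; 403/1000+597/1000→1. L = 1391/500 ≈ 2.7820.
L − H = 2.7820 − 2.7307 = 0.051 bits.

0.051 bits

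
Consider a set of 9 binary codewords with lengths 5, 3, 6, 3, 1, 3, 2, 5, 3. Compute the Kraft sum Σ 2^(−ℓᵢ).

With common denominator 2^6 = 64: Σ 2^(−ℓᵢ) = 2/64 + 8/64 + 1/64 + 8/64 + 32/64 + 8/64 + 16/64 + 2/64 + 8/64 = 85/64 = 1.328125.

1.328125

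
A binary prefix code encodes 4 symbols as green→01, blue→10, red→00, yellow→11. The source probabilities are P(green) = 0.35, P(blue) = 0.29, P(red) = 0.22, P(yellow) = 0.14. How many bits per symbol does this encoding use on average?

2 bits/symbol

L̄ = Σ pᵢ·ℓᵢ = 0.35·2 + 0.29·2 + 0.22·2 + 0.14·2 = 2 bits/symbol.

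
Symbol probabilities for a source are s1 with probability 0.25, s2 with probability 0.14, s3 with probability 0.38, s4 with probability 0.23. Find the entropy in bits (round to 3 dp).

H = −Σ pᵢ log₂ pᵢ.
−0.25·log₂(0.25) = 0.5000
−0.14·log₂(0.14) = 0.3971
−0.38·log₂(0.38) = 0.5305
−0.23·log₂(0.23) = 0.4877
Sum ≈ 1.9152 → 1.915 bits.

1.915 bits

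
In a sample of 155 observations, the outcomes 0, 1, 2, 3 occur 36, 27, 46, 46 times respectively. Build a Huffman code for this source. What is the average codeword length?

2 bits/symbol

Probabilities are the counts divided by 155.
Repeatedly combine the two least-probable nodes; the expected code length is the sum of the merged weights.
merge 27/155 + 36/155 → 63/155
merge 46/155 + 46/155 → 92/155
merge 63/155 + 92/155 → 1
L = 63/155 + 92/155 + 1 = 2 bits/symbol.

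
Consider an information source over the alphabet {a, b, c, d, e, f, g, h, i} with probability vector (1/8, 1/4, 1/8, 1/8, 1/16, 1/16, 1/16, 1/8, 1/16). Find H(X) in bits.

3 bits

Each probability is a power of 1/2, so log₂(1/p) is an integer.
H = Σ p·log₂(1/p) = 1/8·3 + 1/4·2 + 1/8·3 + 1/8·3 + 1/16·4 + 1/16·4 + 1/16·4 + 1/8·3 + 1/16·4 = 3 bits.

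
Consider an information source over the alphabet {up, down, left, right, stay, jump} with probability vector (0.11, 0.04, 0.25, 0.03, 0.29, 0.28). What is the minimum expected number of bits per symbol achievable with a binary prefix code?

2.25 bits/symbol

Repeatedly combine the two least-probable nodes; the expected code length is the sum of the merged weights.
merge 3/100 + 1/25 → 7/100
merge 7/100 + 11/100 → 9/50
merge 9/50 + 1/4 → 43/100
merge 7/25 + 29/100 → 57/100
merge 43/100 + 57/100 → 1
L = 7/100 + 9/50 + 43/100 + 57/100 + 1 = 9/4 = 2.25 bits/symbol.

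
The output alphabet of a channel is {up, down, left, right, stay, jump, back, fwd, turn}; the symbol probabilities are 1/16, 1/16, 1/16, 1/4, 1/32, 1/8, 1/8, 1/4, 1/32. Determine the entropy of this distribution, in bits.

2.8125 bits

Each probability is a power of 1/2, so log₂(1/p) is an integer.
H = Σ p·log₂(1/p) = 1/16·4 + 1/16·4 + 1/16·4 + 1/4·2 + 1/32·5 + 1/8·3 + 1/8·3 + 1/4·2 + 1/32·5 = 2.8125 bits.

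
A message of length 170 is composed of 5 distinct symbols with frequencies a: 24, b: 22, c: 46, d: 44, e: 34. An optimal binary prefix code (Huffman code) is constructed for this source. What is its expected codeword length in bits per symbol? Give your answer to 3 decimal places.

2.271 bits/symbol

Probabilities are the counts divided by 170.
Repeatedly combine the two least-probable nodes; the expected code length is the sum of the merged weights.
merge 11/85 + 12/85 → 23/85
merge 1/5 + 22/85 → 39/85
merge 23/85 + 23/85 → 46/85
merge 39/85 + 46/85 → 1
L = 23/85 + 39/85 + 46/85 + 1 = 193/85 ≈ 2.271 bits/symbol.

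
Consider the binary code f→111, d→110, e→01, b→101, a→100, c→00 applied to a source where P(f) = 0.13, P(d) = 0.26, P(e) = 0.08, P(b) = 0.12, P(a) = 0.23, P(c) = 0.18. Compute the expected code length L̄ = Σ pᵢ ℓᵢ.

L̄ = Σ pᵢ·ℓᵢ = 0.13·3 + 0.26·3 + 0.08·2 + 0.12·3 + 0.23·3 + 0.18·2 = 2.74 bits/symbol.

2.74 bits/symbol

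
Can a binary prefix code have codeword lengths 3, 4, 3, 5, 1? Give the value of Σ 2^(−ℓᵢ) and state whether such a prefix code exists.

With common denominator 2^5 = 32: Σ 2^(−ℓᵢ) = 4/32 + 2/32 + 4/32 + 1/32 + 16/32 = 27/32 = 0.84375.
Kraft's inequality requires Σ ≤ 1; here Σ = 0.84375 ≤ 1, so such a prefix code exists.

0.84375; yes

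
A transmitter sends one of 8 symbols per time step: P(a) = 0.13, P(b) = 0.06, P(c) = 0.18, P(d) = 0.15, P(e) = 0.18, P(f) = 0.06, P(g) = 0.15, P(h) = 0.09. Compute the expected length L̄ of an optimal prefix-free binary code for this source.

Repeatedly combine the two least-probable nodes; the expected code length is the sum of the merged weights.
merge 3/50 + 3/50 → 3/25
merge 9/100 + 3/25 → 21/100
merge 13/100 + 3/20 → 7/25
merge 3/20 + 9/50 → 33/100
merge 9/50 + 21/100 → 39/100
merge 7/25 + 33/100 → 61/100
merge 39/100 + 61/100 → 1
L = 3/25 + 21/100 + 7/25 + 33/100 + 39/100 + 61/100 + 1 = 147/50 = 2.94 bits/symbol.

2.94 bits/symbol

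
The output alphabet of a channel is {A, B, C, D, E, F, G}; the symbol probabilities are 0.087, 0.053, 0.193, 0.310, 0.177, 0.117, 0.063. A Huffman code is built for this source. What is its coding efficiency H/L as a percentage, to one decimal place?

98.3%

Entropy H = −Σ p log₂ p ≈ 2.5686 bits.
Huffman merges: 53/1000+63/1000→29/250; 87/1000+29/250→203/1000; 117/1000+177/1000→147/500; 193/1000+203/1000→99/250; 147/500+31/100→151/250; 99/250+151/250→1. L = 2613/1000 ≈ 2.6130.
Efficiency = H/L = 2.5686/2.6130 = 98.3%.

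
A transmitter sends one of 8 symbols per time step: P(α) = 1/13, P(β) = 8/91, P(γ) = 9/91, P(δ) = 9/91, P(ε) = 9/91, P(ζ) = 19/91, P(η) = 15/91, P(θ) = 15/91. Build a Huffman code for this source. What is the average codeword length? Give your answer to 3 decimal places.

2.956 bits/symbol

Repeatedly combine the two least-probable nodes; the expected code length is the sum of the merged weights.
merge 1/13 + 8/91 → 15/91
merge 9/91 + 9/91 → 18/91
merge 9/91 + 15/91 → 24/91
merge 15/91 + 15/91 → 30/91
merge 18/91 + 19/91 → 37/91
merge 24/91 + 30/91 → 54/91
merge 37/91 + 54/91 → 1
L = 15/91 + 18/91 + 24/91 + 30/91 + 37/91 + 54/91 + 1 = 269/91 ≈ 2.956 bits/symbol.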